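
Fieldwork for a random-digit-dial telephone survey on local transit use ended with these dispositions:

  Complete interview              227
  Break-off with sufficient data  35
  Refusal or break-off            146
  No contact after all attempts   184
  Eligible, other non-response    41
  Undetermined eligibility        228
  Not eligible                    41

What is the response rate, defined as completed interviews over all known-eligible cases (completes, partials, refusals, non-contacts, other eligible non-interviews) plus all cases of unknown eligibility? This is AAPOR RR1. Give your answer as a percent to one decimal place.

Numerator → 227
Denom → 227 + 35 + 146 + 184 + 41 + 228 = 861
RR1 = 227 / 861 = 0.2636

26.4%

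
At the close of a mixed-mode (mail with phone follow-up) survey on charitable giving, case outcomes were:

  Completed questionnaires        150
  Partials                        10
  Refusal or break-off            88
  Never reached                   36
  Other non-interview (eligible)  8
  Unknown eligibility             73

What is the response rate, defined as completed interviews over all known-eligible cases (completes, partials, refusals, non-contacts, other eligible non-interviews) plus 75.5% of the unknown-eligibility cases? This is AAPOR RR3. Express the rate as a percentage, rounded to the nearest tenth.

Top: 150
Eligible (known): 150 + 10 + 88 + 36 + 8 = 292
Eligible share of unknowns: 0.7550 × 73 = 55.12
Denominator: 292 + 55.12 = 347.12
RR3 = 150 / 347.12 = 0.4321

43.2%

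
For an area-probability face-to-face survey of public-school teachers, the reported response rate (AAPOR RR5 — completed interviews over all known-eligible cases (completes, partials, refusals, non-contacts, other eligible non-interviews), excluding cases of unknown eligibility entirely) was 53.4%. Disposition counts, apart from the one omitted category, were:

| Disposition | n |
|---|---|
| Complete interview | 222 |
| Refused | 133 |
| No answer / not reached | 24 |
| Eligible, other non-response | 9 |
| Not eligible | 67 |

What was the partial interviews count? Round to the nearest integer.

RR5 = 222 / D = 0.534
D = 222 / 0.534 = 415.7
Rest of base = 388
partial interviews = 415.7 − 388 ≈ 28

28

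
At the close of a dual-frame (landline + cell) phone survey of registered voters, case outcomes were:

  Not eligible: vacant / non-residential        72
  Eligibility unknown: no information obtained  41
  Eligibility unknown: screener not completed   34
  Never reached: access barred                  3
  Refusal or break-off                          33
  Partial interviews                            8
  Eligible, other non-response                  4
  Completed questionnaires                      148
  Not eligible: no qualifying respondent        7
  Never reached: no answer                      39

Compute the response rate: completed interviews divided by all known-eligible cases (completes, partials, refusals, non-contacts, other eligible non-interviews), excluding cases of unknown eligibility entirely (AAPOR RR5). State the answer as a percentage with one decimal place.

63.0%

Non-contacts = 39 + 3 = 42
Undetermined eligibility = 34 + 41 = 75
Ineligible = 7 + 72 = 79
Top = 148
Denominator = 148 + 8 + 33 + 42 + 4 = 235
RR5 = 148 / 235 = 0.6298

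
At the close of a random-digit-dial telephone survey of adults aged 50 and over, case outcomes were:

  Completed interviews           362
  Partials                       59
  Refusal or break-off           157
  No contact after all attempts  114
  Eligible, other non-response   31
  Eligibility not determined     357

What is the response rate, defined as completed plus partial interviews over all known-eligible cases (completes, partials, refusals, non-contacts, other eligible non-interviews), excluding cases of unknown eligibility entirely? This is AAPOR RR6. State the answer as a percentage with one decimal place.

58.2%

Num = 362 + 59 = 421
Denominator = 362 + 59 + 157 + 114 + 31 = 723
RR6 = 421 / 723 = 0.5823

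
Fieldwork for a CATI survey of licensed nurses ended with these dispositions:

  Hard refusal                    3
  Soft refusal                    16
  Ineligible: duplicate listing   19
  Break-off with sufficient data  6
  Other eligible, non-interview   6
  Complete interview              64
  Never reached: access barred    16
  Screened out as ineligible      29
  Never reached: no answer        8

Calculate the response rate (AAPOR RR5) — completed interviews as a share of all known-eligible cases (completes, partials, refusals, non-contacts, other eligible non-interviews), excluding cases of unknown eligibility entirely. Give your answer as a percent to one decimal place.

Refusals = 3 + 16 = 19
Non-contacts = 8 + 16 = 24
Not eligible = 29 + 19 = 48
Num: 64
Base: 64 + 6 + 19 + 24 + 6 = 119
RR5 = 64 / 119 = 0.5378

53.8%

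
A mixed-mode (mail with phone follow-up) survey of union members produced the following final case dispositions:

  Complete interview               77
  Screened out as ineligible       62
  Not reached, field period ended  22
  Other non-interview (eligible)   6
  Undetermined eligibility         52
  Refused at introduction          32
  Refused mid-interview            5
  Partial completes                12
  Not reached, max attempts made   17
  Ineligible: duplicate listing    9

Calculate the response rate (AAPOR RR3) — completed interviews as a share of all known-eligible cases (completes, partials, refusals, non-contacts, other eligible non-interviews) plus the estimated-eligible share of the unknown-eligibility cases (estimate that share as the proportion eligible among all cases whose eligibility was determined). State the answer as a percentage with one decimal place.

37.1%

Refused = 32 + 5 = 37
Non-contacts = 22 + 17 = 39
Not eligible = 62 + 9 = 71
Top → 77
Known eligible → 77 + 12 + 37 + 39 + 6 = 171
e = 171 / (171 + 71) = 171 / 242 = 0.7066
e × U → 0.7066 × 52 = 36.74
Base → 171 + 36.74 = 207.74
RR3 = 77 / 207.74 = 0.3707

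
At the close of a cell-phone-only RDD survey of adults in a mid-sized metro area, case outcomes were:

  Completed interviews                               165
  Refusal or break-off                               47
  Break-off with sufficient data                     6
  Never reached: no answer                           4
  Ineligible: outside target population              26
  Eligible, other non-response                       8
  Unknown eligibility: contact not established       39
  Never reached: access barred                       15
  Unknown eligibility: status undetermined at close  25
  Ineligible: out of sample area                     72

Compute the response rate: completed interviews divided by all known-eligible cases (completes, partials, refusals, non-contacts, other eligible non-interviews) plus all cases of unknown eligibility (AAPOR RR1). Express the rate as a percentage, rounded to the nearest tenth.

No answer / not reached = 4 + 15 = 19
Unknown if eligible = 39 + 25 = 64
Out of scope = 26 + 72 = 98
Num: 165
Denominator: 165 + 6 + 47 + 19 + 8 + 64 = 309
RR1 = 165 / 309 = 0.5340

53.4%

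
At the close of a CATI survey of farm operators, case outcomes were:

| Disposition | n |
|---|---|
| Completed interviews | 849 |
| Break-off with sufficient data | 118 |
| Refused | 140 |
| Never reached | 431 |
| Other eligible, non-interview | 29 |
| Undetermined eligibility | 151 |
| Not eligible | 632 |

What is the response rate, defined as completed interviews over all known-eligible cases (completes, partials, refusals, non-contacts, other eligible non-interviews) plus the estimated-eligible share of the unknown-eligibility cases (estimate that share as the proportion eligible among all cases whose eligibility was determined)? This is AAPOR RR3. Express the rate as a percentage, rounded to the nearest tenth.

Num: 849
Eligible (known): 849 + 118 + 140 + 431 + 29 = 1567
e = 1567 / (1567 + 632) = 1567 / 2199 = 0.7126
Estimated eligible among unknowns: 0.7126 × 151 = 107.60
Base: 1567 + 107.60 = 1674.60
RR3 = 849 / 1674.60 = 0.5070

50.7%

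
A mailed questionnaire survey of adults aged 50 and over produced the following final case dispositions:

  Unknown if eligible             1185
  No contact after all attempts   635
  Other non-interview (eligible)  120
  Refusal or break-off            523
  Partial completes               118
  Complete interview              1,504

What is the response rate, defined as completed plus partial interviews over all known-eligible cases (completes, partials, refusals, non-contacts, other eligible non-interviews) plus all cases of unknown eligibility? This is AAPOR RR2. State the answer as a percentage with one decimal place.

Num = 1504 + 118 = 1622
Denominator = 1504 + 118 + 523 + 635 + 120 + 1185 = 4085
RR2 = 1622 / 4085 = 0.3971

39.7%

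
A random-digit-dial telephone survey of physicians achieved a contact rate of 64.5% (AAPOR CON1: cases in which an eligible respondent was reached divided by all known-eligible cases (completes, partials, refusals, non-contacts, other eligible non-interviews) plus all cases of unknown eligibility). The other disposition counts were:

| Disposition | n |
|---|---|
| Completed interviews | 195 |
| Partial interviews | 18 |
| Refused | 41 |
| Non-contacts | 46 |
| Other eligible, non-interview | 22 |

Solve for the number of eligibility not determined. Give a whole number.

106

Num → 195 + 18 + 41 + 22 = 276
CON1 = 276 / D = 0.645
D = 276 / 0.645 = 427.9
Rest of base = 322
eligibility not determined = 427.9 − 322 ≈ 106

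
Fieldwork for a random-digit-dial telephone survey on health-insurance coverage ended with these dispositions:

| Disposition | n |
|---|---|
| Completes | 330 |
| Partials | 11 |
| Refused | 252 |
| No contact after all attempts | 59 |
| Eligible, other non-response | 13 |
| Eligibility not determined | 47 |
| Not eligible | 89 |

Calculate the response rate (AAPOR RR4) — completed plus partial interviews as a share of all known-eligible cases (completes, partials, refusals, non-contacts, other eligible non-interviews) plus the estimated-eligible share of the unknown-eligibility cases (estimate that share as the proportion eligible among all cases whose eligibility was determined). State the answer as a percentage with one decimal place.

Numerator = 330 + 11 = 341
Eligible (known) = 330 + 11 + 252 + 59 + 13 = 665
e = 665 / (665 + 89) = 665 / 754 = 0.8820
Estimated eligible among unknowns = 0.8820 × 47 = 41.45
Base = 665 + 41.45 = 706.45
RR4 = 341 / 706.45 = 0.4827

48.3%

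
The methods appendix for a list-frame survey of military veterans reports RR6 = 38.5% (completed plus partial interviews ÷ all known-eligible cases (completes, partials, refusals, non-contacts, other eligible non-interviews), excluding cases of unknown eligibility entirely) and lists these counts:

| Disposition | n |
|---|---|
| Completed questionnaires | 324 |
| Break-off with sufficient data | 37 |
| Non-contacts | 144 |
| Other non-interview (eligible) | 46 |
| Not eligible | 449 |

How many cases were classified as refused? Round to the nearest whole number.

387

Num → 324 + 37 = 361
RR6 = 361 / D = 0.385
D = 361 / 0.385 = 937.7
Remaining denominator categories sum to 551
refused = 937.7 − 551 ≈ 387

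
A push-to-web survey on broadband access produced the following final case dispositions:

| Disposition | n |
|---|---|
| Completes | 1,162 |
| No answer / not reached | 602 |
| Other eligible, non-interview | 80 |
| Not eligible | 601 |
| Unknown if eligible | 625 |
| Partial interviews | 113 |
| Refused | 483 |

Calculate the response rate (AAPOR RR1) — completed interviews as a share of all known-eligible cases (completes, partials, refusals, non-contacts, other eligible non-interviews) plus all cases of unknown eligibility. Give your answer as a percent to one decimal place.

Num: 1162
Base: 1162 + 113 + 483 + 602 + 80 + 625 = 3065
RR1 = 1162 / 3065 = 0.3791

37.9%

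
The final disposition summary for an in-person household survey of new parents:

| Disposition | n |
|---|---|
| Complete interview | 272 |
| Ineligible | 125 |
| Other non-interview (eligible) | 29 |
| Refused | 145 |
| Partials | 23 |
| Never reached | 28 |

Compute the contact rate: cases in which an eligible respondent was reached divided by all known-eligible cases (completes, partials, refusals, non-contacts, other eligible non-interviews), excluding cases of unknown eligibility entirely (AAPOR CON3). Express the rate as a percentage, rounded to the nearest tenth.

94.4%

Numerator = 272 + 23 + 145 + 29 = 469
Denominator = 272 + 23 + 145 + 28 + 29 = 497
CON3 = 469 / 497 = 0.9437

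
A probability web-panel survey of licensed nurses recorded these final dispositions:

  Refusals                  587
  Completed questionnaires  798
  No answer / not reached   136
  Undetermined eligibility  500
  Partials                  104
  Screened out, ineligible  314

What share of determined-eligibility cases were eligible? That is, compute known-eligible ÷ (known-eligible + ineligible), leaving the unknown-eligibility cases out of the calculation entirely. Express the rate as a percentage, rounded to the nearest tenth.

Determined eligible → 798 + 104 + 587 + 136 = 1625
e = 1625 / (1625 + 314) = 1625 / 1939 = 0.8381

83.8%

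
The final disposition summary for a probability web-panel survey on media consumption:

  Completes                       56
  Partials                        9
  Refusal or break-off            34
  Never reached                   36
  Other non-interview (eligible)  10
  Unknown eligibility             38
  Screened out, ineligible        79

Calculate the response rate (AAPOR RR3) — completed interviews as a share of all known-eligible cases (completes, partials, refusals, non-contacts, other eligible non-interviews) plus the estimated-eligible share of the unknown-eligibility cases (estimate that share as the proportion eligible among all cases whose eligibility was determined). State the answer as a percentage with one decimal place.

33.0%

Num = 56
Determined eligible = 56 + 9 + 34 + 36 + 10 = 145
e = 145 / (145 + 79) = 145 / 224 = 0.6473
Estimated eligible among unknowns = 0.6473 × 38 = 24.60
Denom = 145 + 24.60 = 169.60
RR3 = 56 / 169.60 = 0.3302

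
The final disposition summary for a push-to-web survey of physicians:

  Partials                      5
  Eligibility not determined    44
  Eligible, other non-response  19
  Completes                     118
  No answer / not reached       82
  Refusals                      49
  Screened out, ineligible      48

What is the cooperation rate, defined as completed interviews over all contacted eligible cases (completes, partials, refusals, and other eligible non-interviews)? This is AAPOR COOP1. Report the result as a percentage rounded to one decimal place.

61.8%

Num = 118
Denom = 118 + 5 + 49 + 19 = 191
COOP1 = 118 / 191 = 0.6178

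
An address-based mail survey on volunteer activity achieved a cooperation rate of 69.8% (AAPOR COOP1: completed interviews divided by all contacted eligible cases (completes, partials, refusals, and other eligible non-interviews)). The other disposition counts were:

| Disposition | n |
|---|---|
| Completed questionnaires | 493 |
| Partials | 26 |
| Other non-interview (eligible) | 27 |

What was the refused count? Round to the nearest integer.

COOP1 = 493 / D = 0.698
D = 493 / 0.698 = 706.3
Other denominator terms total 546
refused = 706.3 − 546 ≈ 160

160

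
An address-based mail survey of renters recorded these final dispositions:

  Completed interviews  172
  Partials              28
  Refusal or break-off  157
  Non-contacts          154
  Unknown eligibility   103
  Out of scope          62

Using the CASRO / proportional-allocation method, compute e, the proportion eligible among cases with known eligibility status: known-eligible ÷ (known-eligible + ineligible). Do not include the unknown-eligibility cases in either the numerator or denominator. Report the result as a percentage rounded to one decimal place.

Determined eligible: 172 + 28 + 157 + 154 = 511
e = 511 / (511 + 62) = 511 / 573 = 0.8918

89.2%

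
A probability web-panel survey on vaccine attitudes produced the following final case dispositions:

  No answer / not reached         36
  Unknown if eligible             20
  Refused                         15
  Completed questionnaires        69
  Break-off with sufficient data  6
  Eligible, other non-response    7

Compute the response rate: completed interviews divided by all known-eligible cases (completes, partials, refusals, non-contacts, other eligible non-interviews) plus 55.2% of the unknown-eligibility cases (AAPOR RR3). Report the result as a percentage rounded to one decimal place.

47.9%

Num: 69
Determined eligible: 69 + 6 + 15 + 36 + 7 = 133
Eligible share of unknowns: 0.5520 × 20 = 11.04
Denom: 133 + 11.04 = 144.04
RR3 = 69 / 144.04 = 0.4790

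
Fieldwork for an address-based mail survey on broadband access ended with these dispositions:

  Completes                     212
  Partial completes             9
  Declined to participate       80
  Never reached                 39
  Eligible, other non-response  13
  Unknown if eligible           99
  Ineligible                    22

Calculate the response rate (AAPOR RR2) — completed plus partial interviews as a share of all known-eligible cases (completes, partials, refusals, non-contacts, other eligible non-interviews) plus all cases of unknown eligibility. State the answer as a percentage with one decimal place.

Top: 212 + 9 = 221
Denominator: 212 + 9 + 80 + 39 + 13 + 99 = 452
RR2 = 221 / 452 = 0.4889

48.9%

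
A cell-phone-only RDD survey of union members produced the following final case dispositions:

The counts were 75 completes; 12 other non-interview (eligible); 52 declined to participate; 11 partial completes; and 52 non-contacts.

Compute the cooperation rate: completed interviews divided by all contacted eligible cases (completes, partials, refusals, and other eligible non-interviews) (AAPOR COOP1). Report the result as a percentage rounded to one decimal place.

Top: 75
Denominator: 75 + 11 + 52 + 12 = 150
COOP1 = 75 / 150 = 0.5000

50.0%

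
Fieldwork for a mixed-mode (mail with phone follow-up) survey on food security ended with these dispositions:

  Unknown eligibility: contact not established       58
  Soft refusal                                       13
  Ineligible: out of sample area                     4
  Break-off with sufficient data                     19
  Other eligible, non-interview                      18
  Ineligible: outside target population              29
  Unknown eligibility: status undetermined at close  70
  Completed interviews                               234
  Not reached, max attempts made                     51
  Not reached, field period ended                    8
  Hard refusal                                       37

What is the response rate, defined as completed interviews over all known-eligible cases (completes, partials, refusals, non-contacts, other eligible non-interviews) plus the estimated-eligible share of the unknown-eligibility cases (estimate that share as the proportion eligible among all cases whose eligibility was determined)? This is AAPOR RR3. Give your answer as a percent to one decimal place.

Refusals = 37 + 13 = 50
Never reached = 8 + 51 = 59
Unknown eligibility = 58 + 70 = 128
Screened out, ineligible = 29 + 4 = 33
Top: 234
Eligible (known): 234 + 19 + 50 + 59 + 18 = 380
e = 380 / (380 + 33) = 380 / 413 = 0.9201
Eligible share of unknowns: 0.9201 × 128 = 117.77
Denom: 380 + 117.77 = 497.77
RR3 = 234 / 497.77 = 0.4701

47.0%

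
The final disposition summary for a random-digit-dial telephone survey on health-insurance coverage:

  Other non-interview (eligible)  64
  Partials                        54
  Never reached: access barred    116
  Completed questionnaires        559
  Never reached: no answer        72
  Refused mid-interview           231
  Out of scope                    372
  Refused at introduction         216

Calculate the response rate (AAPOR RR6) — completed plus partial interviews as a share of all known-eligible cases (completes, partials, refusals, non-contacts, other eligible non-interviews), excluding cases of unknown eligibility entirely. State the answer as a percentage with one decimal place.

Refused = 216 + 231 = 447
Non-contacts = 72 + 116 = 188
Top: 559 + 54 = 613
Base: 559 + 54 + 447 + 188 + 64 = 1312
RR6 = 613 / 1312 = 0.4672

46.7%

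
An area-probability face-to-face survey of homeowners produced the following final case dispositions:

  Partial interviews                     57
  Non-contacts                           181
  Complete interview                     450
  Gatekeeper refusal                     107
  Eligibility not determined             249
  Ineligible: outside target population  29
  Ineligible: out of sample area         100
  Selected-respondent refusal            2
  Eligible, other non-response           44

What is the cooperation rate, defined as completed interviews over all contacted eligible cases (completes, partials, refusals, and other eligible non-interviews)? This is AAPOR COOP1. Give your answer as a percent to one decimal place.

68.2%

Refused = 107 + 2 = 109
Out of scope = 29 + 100 = 129
Numerator: 450
Denominator: 450 + 57 + 109 + 44 = 660
COOP1 = 450 / 660 = 0.6818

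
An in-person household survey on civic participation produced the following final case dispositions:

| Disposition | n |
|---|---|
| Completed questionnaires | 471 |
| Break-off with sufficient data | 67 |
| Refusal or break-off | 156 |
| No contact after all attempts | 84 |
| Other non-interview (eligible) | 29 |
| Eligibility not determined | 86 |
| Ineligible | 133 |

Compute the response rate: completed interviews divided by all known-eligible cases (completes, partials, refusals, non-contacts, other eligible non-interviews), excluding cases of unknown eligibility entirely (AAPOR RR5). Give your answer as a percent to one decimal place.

Top: 471
Denom: 471 + 67 + 156 + 84 + 29 = 807
RR5 = 471 / 807 = 0.5836

58.4%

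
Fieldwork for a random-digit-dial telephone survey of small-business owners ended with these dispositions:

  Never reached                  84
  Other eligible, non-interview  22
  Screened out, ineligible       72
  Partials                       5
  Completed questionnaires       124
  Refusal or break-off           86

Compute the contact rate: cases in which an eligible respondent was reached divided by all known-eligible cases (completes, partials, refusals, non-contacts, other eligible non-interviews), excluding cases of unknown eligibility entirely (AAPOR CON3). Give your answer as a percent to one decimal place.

73.8%

Top → 124 + 5 + 86 + 22 = 237
Denominator → 124 + 5 + 86 + 84 + 22 = 321
CON3 = 237 / 321 = 0.7383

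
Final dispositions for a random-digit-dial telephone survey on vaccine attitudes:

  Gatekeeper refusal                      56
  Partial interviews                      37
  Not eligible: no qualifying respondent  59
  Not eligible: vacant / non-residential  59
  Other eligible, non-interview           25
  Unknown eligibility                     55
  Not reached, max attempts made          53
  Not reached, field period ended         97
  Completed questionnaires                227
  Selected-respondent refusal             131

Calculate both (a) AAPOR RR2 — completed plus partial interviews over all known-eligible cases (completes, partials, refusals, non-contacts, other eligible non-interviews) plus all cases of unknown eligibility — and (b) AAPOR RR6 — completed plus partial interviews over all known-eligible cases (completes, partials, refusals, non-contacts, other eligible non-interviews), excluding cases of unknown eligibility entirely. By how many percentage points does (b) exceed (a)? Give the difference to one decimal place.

3.4

Refusals = 56 + 131 = 187
Never reached = 97 + 53 = 150
Ineligible = 59 + 59 = 118
Numerator: 227 + 37 = 264
Denominator: 227 + 37 + 187 + 150 + 25 + 55 = 681
RR2 = 264 / 681 = 0.3877
Denominator: 227 + 37 + 187 + 150 + 25 = 626
RR6 = 264 / 626 = 0.4217
Difference = 42.17 − 38.77 = 3.40 percentage points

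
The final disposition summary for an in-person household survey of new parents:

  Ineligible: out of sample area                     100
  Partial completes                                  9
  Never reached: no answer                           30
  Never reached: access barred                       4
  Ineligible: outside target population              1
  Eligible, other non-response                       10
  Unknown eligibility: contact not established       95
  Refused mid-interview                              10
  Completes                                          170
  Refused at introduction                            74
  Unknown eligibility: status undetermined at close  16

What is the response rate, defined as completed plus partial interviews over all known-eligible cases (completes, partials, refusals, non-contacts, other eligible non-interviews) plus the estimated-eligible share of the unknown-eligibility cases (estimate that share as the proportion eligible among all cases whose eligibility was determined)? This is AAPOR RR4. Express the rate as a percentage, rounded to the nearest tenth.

Refusal or break-off = 74 + 10 = 84
Never reached = 30 + 4 = 34
Unknown if eligible = 95 + 16 = 111
Screened out, ineligible = 1 + 100 = 101
Numerator → 170 + 9 = 179
Determined eligible → 170 + 9 + 84 + 34 + 10 = 307
e = 307 / (307 + 101) = 307 / 408 = 0.7525
Estimated eligible among unknowns → 0.7525 × 111 = 83.53
Base → 307 + 83.53 = 390.53
RR4 = 179 / 390.53 = 0.4584

45.8%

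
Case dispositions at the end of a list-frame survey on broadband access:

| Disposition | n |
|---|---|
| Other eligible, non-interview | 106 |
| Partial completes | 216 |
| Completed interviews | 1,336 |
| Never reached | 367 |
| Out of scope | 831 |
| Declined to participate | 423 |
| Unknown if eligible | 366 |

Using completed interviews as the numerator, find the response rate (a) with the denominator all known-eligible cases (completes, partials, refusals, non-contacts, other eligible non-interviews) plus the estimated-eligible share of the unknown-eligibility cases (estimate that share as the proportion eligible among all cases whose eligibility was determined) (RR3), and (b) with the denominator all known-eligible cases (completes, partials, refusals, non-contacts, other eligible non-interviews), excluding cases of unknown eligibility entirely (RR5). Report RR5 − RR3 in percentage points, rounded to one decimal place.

5.5

Top: 1336
Determined eligible: 1336 + 216 + 423 + 367 + 106 = 2448
e = 2448 / (2448 + 831) = 2448 / 3279 = 0.7466
e × U: 0.7466 × 366 = 273.26
Base: 2448 + 273.26 = 2721.26
RR3 = 1336 / 2721.26 = 0.4909
Base: 1336 + 216 + 423 + 367 + 106 = 2448
RR5 = 1336 / 2448 = 0.5458
Difference = 54.58 − 49.09 = 5.49 percentage points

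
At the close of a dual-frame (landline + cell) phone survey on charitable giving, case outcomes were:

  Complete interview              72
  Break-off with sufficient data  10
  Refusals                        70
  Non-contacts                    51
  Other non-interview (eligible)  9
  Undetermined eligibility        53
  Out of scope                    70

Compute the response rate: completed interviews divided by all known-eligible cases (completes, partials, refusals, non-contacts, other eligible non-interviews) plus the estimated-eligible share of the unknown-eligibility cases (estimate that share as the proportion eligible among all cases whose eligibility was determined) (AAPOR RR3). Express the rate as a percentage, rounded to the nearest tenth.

28.6%

Top: 72
Known eligible: 72 + 10 + 70 + 51 + 9 = 212
e = 212 / (212 + 70) = 212 / 282 = 0.7518
e × U: 0.7518 × 53 = 39.85
Base: 212 + 39.85 = 251.85
RR3 = 72 / 251.85 = 0.2859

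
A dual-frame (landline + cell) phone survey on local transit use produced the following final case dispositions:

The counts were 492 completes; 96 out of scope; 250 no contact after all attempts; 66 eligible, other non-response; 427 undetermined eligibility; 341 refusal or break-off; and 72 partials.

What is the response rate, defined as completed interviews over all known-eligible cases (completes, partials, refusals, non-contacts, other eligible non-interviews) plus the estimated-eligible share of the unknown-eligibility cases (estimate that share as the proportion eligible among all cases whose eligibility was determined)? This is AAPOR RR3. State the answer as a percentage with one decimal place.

30.4%

Top = 492
Determined eligible = 492 + 72 + 341 + 250 + 66 = 1221
e = 1221 / (1221 + 96) = 1221 / 1317 = 0.9271
Estimated eligible among unknowns = 0.9271 × 427 = 395.87
Denominator = 1221 + 395.87 = 1616.87
RR3 = 492 / 1616.87 = 0.3043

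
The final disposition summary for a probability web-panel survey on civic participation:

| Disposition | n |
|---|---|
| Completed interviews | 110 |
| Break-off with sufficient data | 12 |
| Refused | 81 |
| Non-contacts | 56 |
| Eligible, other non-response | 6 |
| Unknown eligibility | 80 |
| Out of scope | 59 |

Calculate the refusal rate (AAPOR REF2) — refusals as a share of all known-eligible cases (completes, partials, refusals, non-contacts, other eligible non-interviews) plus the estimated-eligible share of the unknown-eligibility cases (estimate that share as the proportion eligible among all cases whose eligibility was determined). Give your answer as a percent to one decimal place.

24.5%

Top → 81
Known eligible → 110 + 12 + 81 + 56 + 6 = 265
e = 265 / (265 + 59) = 265 / 324 = 0.8179
e × U → 0.8179 × 80 = 65.43
Denom → 265 + 65.43 = 330.43
REF2 = 81 / 330.43 = 0.2451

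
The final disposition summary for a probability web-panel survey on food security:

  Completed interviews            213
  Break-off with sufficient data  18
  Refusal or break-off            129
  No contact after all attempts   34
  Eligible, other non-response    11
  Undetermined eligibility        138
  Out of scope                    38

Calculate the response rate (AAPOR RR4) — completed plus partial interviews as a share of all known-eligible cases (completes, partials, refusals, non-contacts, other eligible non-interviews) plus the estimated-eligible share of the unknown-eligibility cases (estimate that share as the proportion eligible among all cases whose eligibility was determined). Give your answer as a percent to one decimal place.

43.5%

Top: 213 + 18 = 231
Known eligible: 213 + 18 + 129 + 34 + 11 = 405
e = 405 / (405 + 38) = 405 / 443 = 0.9142
Estimated eligible among unknowns: 0.9142 × 138 = 126.16
Denom: 405 + 126.16 = 531.16
RR4 = 231 / 531.16 = 0.4349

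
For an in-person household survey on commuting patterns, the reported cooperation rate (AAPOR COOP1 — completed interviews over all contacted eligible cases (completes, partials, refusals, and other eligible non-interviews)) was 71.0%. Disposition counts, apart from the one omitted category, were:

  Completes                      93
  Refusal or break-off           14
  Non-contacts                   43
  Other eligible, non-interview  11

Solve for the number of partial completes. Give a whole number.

COOP1 = 93 / D = 0.710
D = 93 / 0.710 = 131.0
Other denominator terms total 118
partial completes = 131.0 − 118 ≈ 13

13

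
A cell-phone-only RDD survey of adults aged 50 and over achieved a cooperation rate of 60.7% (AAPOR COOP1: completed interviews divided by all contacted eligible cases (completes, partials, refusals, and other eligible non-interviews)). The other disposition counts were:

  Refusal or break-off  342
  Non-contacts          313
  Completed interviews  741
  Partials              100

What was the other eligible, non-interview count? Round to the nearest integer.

COOP1 = 741 / D = 0.607
D = 741 / 0.607 = 1220.8
Other denominator terms total 1183
other eligible, non-interview = 1220.8 − 1183 ≈ 38

38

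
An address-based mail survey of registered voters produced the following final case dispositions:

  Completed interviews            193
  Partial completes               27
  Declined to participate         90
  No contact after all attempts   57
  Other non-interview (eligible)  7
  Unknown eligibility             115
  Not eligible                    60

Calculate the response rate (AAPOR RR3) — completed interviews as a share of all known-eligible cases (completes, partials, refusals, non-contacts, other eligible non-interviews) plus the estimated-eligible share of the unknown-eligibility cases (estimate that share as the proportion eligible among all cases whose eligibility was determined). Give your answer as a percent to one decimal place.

40.8%

Top = 193
Eligible (known) = 193 + 27 + 90 + 57 + 7 = 374
e = 374 / (374 + 60) = 374 / 434 = 0.8618
Estimated eligible among unknowns = 0.8618 × 115 = 99.11
Denominator = 374 + 99.11 = 473.11
RR3 = 193 / 473.11 = 0.4079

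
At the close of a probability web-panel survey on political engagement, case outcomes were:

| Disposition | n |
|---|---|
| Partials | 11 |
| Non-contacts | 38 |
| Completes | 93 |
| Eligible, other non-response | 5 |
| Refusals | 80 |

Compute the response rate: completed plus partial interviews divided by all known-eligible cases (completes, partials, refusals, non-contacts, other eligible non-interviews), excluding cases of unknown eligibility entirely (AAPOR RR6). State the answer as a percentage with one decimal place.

Top → 93 + 11 = 104
Base → 93 + 11 + 80 + 38 + 5 = 227
RR6 = 104 / 227 = 0.4581

45.8%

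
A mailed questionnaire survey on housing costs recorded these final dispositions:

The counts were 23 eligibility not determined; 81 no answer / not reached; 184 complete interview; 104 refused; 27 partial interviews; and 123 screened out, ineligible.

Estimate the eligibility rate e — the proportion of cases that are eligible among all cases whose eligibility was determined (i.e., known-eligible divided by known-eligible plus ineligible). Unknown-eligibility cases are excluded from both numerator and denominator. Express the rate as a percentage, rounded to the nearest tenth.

Determined eligible: 184 + 27 + 104 + 81 = 396
e = 396 / (396 + 123) = 396 / 519 = 0.7630

76.3%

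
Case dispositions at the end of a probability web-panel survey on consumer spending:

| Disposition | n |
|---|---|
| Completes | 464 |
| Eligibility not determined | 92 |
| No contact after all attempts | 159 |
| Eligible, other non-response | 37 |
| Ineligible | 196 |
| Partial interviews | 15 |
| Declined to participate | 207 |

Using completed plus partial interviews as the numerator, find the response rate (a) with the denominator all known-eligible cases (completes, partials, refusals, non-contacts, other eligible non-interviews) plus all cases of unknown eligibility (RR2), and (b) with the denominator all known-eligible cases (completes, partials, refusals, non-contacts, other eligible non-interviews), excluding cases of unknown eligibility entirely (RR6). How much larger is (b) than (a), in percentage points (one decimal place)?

Numerator = 464 + 15 = 479
Denominator = 464 + 15 + 207 + 159 + 37 + 92 = 974
RR2 = 479 / 974 = 0.4918
Denominator = 464 + 15 + 207 + 159 + 37 = 882
RR6 = 479 / 882 = 0.5431
Difference = 54.31 − 49.18 = 5.13 percentage points

5.1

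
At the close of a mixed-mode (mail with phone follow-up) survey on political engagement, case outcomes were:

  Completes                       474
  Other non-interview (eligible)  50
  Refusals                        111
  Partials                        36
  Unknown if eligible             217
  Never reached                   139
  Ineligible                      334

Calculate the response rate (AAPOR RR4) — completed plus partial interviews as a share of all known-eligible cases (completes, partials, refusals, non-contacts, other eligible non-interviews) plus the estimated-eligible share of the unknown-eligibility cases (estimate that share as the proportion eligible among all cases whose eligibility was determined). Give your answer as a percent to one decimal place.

Top: 474 + 36 = 510
Determined eligible: 474 + 36 + 111 + 139 + 50 = 810
e = 810 / (810 + 334) = 810 / 1144 = 0.7080
Estimated eligible among unknowns: 0.7080 × 217 = 153.64
Denominator: 810 + 153.64 = 963.64
RR4 = 510 / 963.64 = 0.5292

52.9%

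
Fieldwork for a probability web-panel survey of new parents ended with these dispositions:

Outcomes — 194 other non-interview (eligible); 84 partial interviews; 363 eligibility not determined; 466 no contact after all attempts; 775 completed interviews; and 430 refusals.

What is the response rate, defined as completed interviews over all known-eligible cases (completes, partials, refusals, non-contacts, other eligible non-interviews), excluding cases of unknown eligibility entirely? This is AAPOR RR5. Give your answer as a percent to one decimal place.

39.8%

Num: 775
Denom: 775 + 84 + 430 + 466 + 194 = 1949
RR5 = 775 / 1949 = 0.3976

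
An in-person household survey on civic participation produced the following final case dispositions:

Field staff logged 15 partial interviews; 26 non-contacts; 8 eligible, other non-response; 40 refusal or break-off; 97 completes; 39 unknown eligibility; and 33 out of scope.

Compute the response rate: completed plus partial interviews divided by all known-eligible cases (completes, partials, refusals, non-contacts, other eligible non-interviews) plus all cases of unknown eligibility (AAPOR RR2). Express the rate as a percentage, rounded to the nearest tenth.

Num = 97 + 15 = 112
Denominator = 97 + 15 + 40 + 26 + 8 + 39 = 225
RR2 = 112 / 225 = 0.4978

49.8%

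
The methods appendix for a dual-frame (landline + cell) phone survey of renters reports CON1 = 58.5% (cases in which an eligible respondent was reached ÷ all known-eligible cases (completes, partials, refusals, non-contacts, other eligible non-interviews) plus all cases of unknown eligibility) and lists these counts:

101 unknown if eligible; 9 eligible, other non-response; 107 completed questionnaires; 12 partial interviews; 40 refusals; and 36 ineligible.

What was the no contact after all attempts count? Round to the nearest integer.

Numerator: 107 + 12 + 40 + 9 = 168
CON1 = 168 / D = 0.585
D = 168 / 0.585 = 287.2
Remaining denominator categories sum to 269
no contact after all attempts = 287.2 − 269 ≈ 18

18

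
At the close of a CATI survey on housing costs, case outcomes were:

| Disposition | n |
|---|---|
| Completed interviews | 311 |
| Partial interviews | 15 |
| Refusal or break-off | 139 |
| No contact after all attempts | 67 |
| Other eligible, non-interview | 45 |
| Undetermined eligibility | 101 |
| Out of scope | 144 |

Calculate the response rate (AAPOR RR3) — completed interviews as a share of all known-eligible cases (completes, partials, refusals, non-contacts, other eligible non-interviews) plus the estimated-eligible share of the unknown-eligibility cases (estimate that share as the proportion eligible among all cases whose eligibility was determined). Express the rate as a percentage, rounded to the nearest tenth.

Numerator → 311
Known eligible → 311 + 15 + 139 + 67 + 45 = 577
e = 577 / (577 + 144) = 577 / 721 = 0.8003
e × U → 0.8003 × 101 = 80.83
Denominator → 577 + 80.83 = 657.83
RR3 = 311 / 657.83 = 0.4728

47.3%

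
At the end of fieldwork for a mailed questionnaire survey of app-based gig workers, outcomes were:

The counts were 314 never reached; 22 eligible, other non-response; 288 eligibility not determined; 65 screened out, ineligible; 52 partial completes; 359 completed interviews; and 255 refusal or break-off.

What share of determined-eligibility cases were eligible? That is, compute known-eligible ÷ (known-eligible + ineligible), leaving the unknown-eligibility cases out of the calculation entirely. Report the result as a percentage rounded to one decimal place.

Eligible (known): 359 + 52 + 255 + 314 + 22 = 1002
e = 1002 / (1002 + 65) = 1002 / 1067 = 0.9391

93.9%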